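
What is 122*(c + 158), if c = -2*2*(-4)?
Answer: 21228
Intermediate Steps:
c = 16 (c = -4*(-4) = 16)
122*(c + 158) = 122*(16 + 158) = 122*174 = 21228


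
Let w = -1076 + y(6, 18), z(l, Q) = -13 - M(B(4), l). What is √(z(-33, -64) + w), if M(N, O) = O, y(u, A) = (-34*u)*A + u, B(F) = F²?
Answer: I*√4722 ≈ 68.717*I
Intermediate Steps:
y(u, A) = u - 34*A*u (y(u, A) = -34*A*u + u = u - 34*A*u)
z(l, Q) = -13 - l
w = -4742 (w = -1076 + 6*(1 - 34*18) = -1076 + 6*(1 - 612) = -1076 + 6*(-611) = -1076 - 3666 = -4742)
√(z(-33, -64) + w) = √((-13 - 1*(-33)) - 4742) = √((-13 + 33) - 4742) = √(20 - 4742) = √(-4722) = I*√4722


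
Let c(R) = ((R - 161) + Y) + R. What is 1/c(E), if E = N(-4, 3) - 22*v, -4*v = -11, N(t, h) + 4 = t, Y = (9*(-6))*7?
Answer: -1/676 ≈ -0.0014793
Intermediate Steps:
Y = -378 (Y = -54*7 = -378)
N(t, h) = -4 + t
v = 11/4 (v = -1/4*(-11) = 11/4 ≈ 2.7500)
E = -137/2 (E = (-4 - 4) - 22*11/4 = -8 - 121/2 = -137/2 ≈ -68.500)
c(R) = -539 + 2*R (c(R) = ((R - 161) - 378) + R = ((-161 + R) - 378) + R = (-539 + R) + R = -539 + 2*R)
1/c(E) = 1/(-539 + 2*(-137/2)) = 1/(-539 - 137) = 1/(-676) = -1/676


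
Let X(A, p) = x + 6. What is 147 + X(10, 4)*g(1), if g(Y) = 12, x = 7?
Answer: 303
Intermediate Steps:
X(A, p) = 13 (X(A, p) = 7 + 6 = 13)
147 + X(10, 4)*g(1) = 147 + 13*12 = 147 + 156 = 303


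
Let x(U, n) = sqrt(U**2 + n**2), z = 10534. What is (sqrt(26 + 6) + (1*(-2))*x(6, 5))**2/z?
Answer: 6/229 - 8*sqrt(122)/5267 ≈ 0.0094242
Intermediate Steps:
(sqrt(26 + 6) + (1*(-2))*x(6, 5))**2/z = (sqrt(26 + 6) + (1*(-2))*sqrt(6**2 + 5**2))**2/10534 = (sqrt(32) - 2*sqrt(36 + 25))**2*(1/10534) = (4*sqrt(2) - 2*sqrt(61))**2*(1/10534) = (-2*sqrt(61) + 4*sqrt(2))**2*(1/10534) = (-2*sqrt(61) + 4*sqrt(2))**2/10534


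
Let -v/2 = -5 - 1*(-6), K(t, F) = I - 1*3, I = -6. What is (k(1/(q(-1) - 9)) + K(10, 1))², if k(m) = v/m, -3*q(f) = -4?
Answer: 361/9 ≈ 40.111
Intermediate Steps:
K(t, F) = -9 (K(t, F) = -6 - 1*3 = -6 - 3 = -9)
q(f) = 4/3 (q(f) = -⅓*(-4) = 4/3)
v = -2 (v = -2*(-5 - 1*(-6)) = -2*(-5 + 6) = -2*1 = -2)
k(m) = -2/m
(k(1/(q(-1) - 9)) + K(10, 1))² = (-2/(1/(4/3 - 9)) - 9)² = (-2/(1/(-23/3)) - 9)² = (-2/(-3/23) - 9)² = (-2*(-23/3) - 9)² = (46/3 - 9)² = (19/3)² = 361/9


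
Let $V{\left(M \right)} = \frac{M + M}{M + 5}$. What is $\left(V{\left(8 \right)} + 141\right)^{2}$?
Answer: $\frac{3418801}{169} \approx 20230.0$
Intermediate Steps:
$V{\left(M \right)} = \frac{2 M}{5 + M}$
$\left(V{\left(8 \right)} + 141\right)^{2} = \left(2 \cdot 8 \frac{1}{5 + 8} + 141\right)^{2} = \left(2 \cdot 8 \cdot \frac{1}{13} + 141\right)^{2} = \left(\frac{16}{13} + 141\right)^{2} = \left(\frac{1849}{13}\right)^{2} = \frac{3418801}{169}$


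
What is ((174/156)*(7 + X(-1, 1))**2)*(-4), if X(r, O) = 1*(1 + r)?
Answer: -2842/13 ≈ -218.62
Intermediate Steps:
X(r, O) = 1 + r
((174/156)*(7 + X(-1, 1))**2)*(-4) = ((174/156)*(7 + (1 - 1))**2)*(-4) = ((174*(1/156))*(7 + 0)**2)*(-4) = ((29/26)*7**2)*(-4) = ((29/26)*49)*(-4) = (1421/26)*(-4) = -2842/13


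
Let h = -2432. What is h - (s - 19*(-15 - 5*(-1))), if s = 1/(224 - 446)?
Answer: -582083/222 ≈ -2622.0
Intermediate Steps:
s = -1/222 (s = 1/(-222) = -1/222 ≈ -0.0045045)
h - (s - 19*(-15 - 5*(-1))) = -2432 - (-1/222 - 19*(-15 - 5*(-1))) = -2432 - (-1/222 - 19*(-15 + 5)) = -2432 - (-1/222 - 19*(-10)) = -2432 - (-1/222 - 1*(-190)) = -2432 - (-1/222 + 190) = -2432 - 1*42179/222 = -2432 - 42179/222 = -582083/222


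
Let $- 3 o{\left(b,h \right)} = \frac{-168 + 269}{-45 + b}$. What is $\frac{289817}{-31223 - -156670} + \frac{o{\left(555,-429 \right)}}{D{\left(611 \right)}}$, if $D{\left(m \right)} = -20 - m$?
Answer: $\frac{279810696457}{121110297210} \approx 2.3104$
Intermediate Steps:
$o{\left(b,h \right)} = - \frac{101}{3 \left(-45 + b\right)}$ ($o{\left(b,h \right)} = - \frac{\left(-168 + 269\right) \frac{1}{-45 + b}}{3} = - \frac{101 \frac{1}{-45 + b}}{3} = - \frac{101}{3 \left(-45 + b\right)}$)
$\frac{289817}{-31223 - -156670} + \frac{o{\left(555,-429 \right)}}{D{\left(611 \right)}} = \frac{289817}{-31223 - -156670} + \frac{\left(-101\right) \frac{1}{-135 + 3 \cdot 555}}{-20 - 611} = \frac{289817}{-31223 + 156670} + \frac{\left(-101\right) \frac{1}{-135 + 1665}}{-20 - 611} = \frac{289817}{125447} + \frac{\left(-101\right) \frac{1}{1530}}{-631} = 289817 \cdot \frac{1}{125447} + \left(-101\right) \frac{1}{1530} \left(- \frac{1}{631}\right) = \frac{289817}{125447} - - \frac{101}{965430} = \frac{289817}{125447} + \frac{101}{965430} = \frac{279810696457}{121110297210}$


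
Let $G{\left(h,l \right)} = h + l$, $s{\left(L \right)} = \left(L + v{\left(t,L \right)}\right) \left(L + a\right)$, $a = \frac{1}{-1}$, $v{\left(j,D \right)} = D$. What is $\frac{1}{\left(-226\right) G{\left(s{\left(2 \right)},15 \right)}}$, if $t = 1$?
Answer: $- \frac{1}{4294} \approx -0.00023288$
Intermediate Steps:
$a = -1$
$s{\left(L \right)} = 2 L \left(-1 + L\right)$ ($s{\left(L \right)} = \left(L + L\right) \left(L - 1\right) = 2 L \left(-1 + L\right)$)
$\frac{1}{\left(-226\right) G{\left(s{\left(2 \right)},15 \right)}} = \frac{1}{\left(-226\right) \left(2 \cdot 2 \left(-1 + 2\right) + 15\right)} = \frac{1}{\left(-226\right) \left(2 \cdot 2 \cdot 1 + 15\right)} = \frac{1}{\left(-226\right) \left(4 + 15\right)} = \frac{1}{\left(-226\right) 19} = \frac{1}{-4294} = - \frac{1}{4294}$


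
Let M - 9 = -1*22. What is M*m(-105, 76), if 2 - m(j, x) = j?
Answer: -1391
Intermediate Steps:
m(j, x) = 2 - j
M = -13 (M = 9 - 1*22 = 9 - 22 = -13)
M*m(-105, 76) = -13*(2 - 1*(-105)) = -13*(2 + 105) = -13*107 = -1391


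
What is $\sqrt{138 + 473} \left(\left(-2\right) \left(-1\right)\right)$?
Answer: $2 \sqrt{611} \approx 49.437$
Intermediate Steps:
$\sqrt{138 + 473} \left(\left(-2\right) \left(-1\right)\right) = \sqrt{611} \cdot 2 = 2 \sqrt{611}$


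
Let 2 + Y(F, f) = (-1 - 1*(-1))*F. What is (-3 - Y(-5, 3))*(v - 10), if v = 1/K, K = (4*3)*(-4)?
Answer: 481/48 ≈ 10.021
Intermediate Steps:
Y(F, f) = -2 (Y(F, f) = -2 + (-1 - 1*(-1))*F = -2 + (-1 + 1)*F = -2 + 0*F = -2 + 0 = -2)
K = -48 (K = 12*(-4) = -48)
v = -1/48 (v = 1/(-48) = -1/48 ≈ -0.020833)
(-3 - Y(-5, 3))*(v - 10) = (-3 - 1*(-2))*(-1/48 - 10) = (-3 + 2)*(-481/48) = -1*(-481/48) = 481/48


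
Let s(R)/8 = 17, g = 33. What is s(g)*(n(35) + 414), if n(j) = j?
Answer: 61064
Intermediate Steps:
s(R) = 136 (s(R) = 8*17 = 136)
s(g)*(n(35) + 414) = 136*(35 + 414) = 136*449 = 61064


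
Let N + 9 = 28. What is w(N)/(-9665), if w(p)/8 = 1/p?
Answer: -8/183635 ≈ -4.3565e-5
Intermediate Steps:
N = 19 (N = -9 + 28 = 19)
w(p) = 8/p
w(N)/(-9665) = (8/19)/(-9665) = (8*(1/19))*(-1/9665) = (8/19)*(-1/9665) = -8/183635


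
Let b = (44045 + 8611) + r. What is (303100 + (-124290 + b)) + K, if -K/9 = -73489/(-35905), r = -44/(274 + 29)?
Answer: 2517966394867/10879215 ≈ 2.3145e+5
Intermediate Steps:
r = -44/303 ≈ -0.14521
b = 15954724/303 (b = (44045 + 8611) - 44/303 = 52656 - 44/303 = 15954724/303 ≈ 52656.)
K = -661401/35905 (K = -(-661401)/(-35905) = -(-661401)*(-1)/35905 = -9*73489/35905 = -661401/35905 ≈ -18.421)
(303100 + (-124290 + b)) + K = (303100 + (-124290 + 15954724/303)) - 661401/35905 = (303100 - 21705146/303) - 661401/35905 = 70134154/303 - 661401/35905 = 2517966394867/10879215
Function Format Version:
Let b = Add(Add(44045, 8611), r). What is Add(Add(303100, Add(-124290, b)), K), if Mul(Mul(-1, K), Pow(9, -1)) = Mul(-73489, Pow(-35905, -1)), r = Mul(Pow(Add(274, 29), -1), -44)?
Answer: Rational(2517966394867, 10879215) ≈ 2.3145e+5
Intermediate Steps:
r = Rational(-44, 303) (r = Mul(Pow(303, -1), -44) = Mul(Rational(1, 303), -44) = Rational(-44, 303) ≈ -0.14521)
b = Rational(15954724, 303) (b = Add(Add(44045, 8611), Rational(-44, 303)) = Add(52656, Rational(-44, 303)) = Rational(15954724, 303) ≈ 52656.)
K = Rational(-661401, 35905) (K = Mul(-9, Mul(-73489, Pow(-35905, -1))) = Mul(-9, Mul(-73489, Rational(-1, 35905))) = Mul(-9, Rational(73489, 35905)) = Rational(-661401, 35905) ≈ -18.421)
Add(Add(303100, Add(-124290, b)), K) = Add(Add(303100, Add(-124290, Rational(15954724, 303))), Rational(-661401, 35905)) = Add(Add(303100, Rational(-21705146, 303)), Rational(-661401, 35905)) = Add(Rational(70134154, 303), Rational(-661401, 35905)) = Rational(2517966394867, 10879215)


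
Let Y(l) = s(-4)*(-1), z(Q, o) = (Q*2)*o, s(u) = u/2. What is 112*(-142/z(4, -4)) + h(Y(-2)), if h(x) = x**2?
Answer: 501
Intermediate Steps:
s(u) = u/2 (s(u) = u*(1/2) = u/2)
z(Q, o) = 2*Q*o (z(Q, o) = (2*Q)*o = 2*Q*o)
Y(l) = 2 (Y(l) = ((1/2)*(-4))*(-1) = -2*(-1) = 2)
112*(-142/z(4, -4)) + h(Y(-2)) = 112*(-142/(2*4*(-4))) + 2**2 = 112*(-142/(-32)) + 4 = 112*(-142*(-1/32)) + 4 = 112*(71/16) + 4 = 497 + 4 = 501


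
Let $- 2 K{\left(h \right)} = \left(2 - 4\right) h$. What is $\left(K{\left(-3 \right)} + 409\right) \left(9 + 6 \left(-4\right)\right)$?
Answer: $-6090$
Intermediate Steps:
$K{\left(h \right)} = h$ ($K{\left(h \right)} = - \frac{\left(2 - 4\right) h}{2} = - \frac{\left(-2\right) h}{2} = h$)
$\left(K{\left(-3 \right)} + 409\right) \left(9 + 6 \left(-4\right)\right) = \left(-3 + 409\right) \left(9 + 6 \left(-4\right)\right) = 406 \left(9 - 24\right) = 406 \left(-15\right) = -6090$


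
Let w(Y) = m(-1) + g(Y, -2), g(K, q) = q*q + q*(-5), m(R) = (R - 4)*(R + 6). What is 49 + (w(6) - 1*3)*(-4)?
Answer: 105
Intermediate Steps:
m(R) = (-4 + R)*(6 + R)
g(K, q) = q² - 5*q
w(Y) = -11 (w(Y) = (-24 + (-1)² + 2*(-1)) - 2*(-5 - 2) = (-24 + 1 - 2) - 2*(-7) = -25 + 14 = -11)
49 + (w(6) - 1*3)*(-4) = 49 + (-11 - 1*3)*(-4) = 49 + (-11 - 3)*(-4) = 49 - 14*(-4) = 49 + 56 = 105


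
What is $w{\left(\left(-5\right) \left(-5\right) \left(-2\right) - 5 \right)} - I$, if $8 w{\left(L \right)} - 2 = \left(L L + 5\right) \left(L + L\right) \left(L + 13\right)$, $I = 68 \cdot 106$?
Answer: $\frac{6970469}{4} \approx 1.7426 \cdot 10^{6}$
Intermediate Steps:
$I = 7208$
$w{\left(L \right)} = \frac{1}{4} + \frac{L \left(5 + L^{2}\right) \left(13 + L\right)}{4}$ ($w{\left(L \right)} = \frac{1}{4} + \frac{\left(L L + 5\right) \left(L + L\right) \left(L + 13\right)}{8} = \frac{1}{4} + \frac{\left(L^{2} + 5\right) 2 L \left(13 + L\right)}{8} = \frac{1}{4} + \frac{\left(5 + L^{2}\right) 2 L \left(13 + L\right)}{8} = \frac{1}{4} + \frac{2 L \left(5 + L^{2}\right) \left(13 + L\right)}{8} = \frac{1}{4} + \frac{L \left(5 + L^{2}\right) \left(13 + L\right)}{4}$)
$w{\left(\left(-5\right) \left(-5\right) \left(-2\right) - 5 \right)} - I = \left(\frac{1}{4} + \frac{\left(\left(-5\right) \left(-5\right) \left(-2\right) - 5\right)^{4}}{4} + \frac{5 \left(\left(-5\right) \left(-5\right) \left(-2\right) - 5\right)^{2}}{4} + \frac{13 \left(\left(-5\right) \left(-5\right) \left(-2\right) - 5\right)^{3}}{4} + \frac{65 \left(\left(-5\right) \left(-5\right) \left(-2\right) - 5\right)}{4}\right) - 7208 = \left(\frac{1}{4} + \frac{\left(25 \left(-2\right) - 5\right)^{4}}{4} + \frac{5 \left(25 \left(-2\right) - 5\right)^{2}}{4} + \frac{13 \left(25 \left(-2\right) - 5\right)^{3}}{4} + \frac{65 \left(25 \left(-2\right) - 5\right)}{4}\right) - 7208 = \left(\frac{1}{4} + \frac{\left(-50 - 5\right)^{4}}{4} + \frac{5 \left(-50 - 5\right)^{2}}{4} + \frac{13 \left(-50 - 5\right)^{3}}{4} + \frac{65 \left(-50 - 5\right)}{4}\right) - 7208 = \left(\frac{1}{4} + \frac{\left(-55\right)^{4}}{4} + \frac{5 \left(-55\right)^{2}}{4} + \frac{13 \left(-55\right)^{3}}{4} + \frac{65}{4} \left(-55\right)\right) - 7208 = \left(\frac{1}{4} + \frac{1}{4} \cdot 9150625 + \frac{5}{4} \cdot 3025 + \frac{13}{4} \left(-166375\right) - \frac{3575}{4}\right) - 7208 = \left(\frac{1}{4} + \frac{9150625}{4} + \frac{15125}{4} - \frac{2162875}{4} - \frac{3575}{4}\right) - 7208 = \frac{6999301}{4} - 7208 = \frac{6970469}{4}$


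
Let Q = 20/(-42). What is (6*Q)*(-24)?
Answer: 480/7 ≈ 68.571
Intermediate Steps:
Q = -10/21 (Q = 20*(-1/42) = -10/21 ≈ -0.47619)
(6*Q)*(-24) = (6*(-10/21))*(-24) = -20/7*(-24) = 480/7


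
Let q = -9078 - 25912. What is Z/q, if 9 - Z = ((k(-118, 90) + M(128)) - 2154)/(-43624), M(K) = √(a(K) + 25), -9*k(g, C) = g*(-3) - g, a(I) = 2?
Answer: -1756843/6868816920 - 3*√3/1526403760 ≈ -0.00025577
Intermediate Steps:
k(g, C) = 4*g/9 (k(g, C) = -(g*(-3) - g)/9 = -(-3*g - g)/9 = -(-4)*g/9 = 4*g/9)
M(K) = 3*√3 (M(K) = √(2 + 25) = √27 = 3*√3)
Z = 1756843/196308 + 3*√3/43624 (Z = 9 - (((4/9)*(-118) + 3*√3) - 2154)/(-43624) = 9 - ((-472/9 + 3*√3) - 2154)*(-1)/43624 = 9 - (-19858/9 + 3*√3)*(-1)/43624 = 9 - (9929/196308 - 3*√3/43624) = 9 + (-9929/196308 + 3*√3/43624) = 1756843/196308 + 3*√3/43624 ≈ 8.9495)
q = -34990
Z/q = (1756843/196308 + 3*√3/43624)/(-34990) = (1756843/196308 + 3*√3/43624)*(-1/34990) = -1756843/6868816920 - 3*√3/1526403760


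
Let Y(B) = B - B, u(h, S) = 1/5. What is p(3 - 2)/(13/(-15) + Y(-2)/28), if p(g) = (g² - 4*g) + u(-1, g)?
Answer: 42/13 ≈ 3.2308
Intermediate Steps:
u(h, S) = ⅕
Y(B) = 0
p(g) = ⅕ + g² - 4*g (p(g) = (g² - 4*g) + ⅕ = ⅕ + g² - 4*g)
p(3 - 2)/(13/(-15) + Y(-2)/28) = (⅕ + (3 - 2)² - 4*(3 - 2))/(13/(-15) + 0/28) = (⅕ + 1² - 4*1)/(13*(-1/15) + 0*(1/28)) = (⅕ + 1 - 4)/(-13/15 + 0) = -14/(5*(-13/15)) = -14/5*(-15/13) = 42/13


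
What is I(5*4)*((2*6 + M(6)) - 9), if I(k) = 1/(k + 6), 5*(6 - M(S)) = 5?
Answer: 4/13 ≈ 0.30769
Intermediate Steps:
M(S) = 5 (M(S) = 6 - ⅕*5 = 6 - 1 = 5)
I(k) = 1/(6 + k)
I(5*4)*((2*6 + M(6)) - 9) = ((2*6 + 5) - 9)/(6 + 5*4) = ((12 + 5) - 9)/(6 + 20) = (17 - 9)/26 = (1/26)*8 = 4/13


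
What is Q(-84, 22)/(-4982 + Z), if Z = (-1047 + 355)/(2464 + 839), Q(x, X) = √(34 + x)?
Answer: -16515*I*√2/16456238 ≈ -0.0014193*I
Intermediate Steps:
Z = -692/3303 ≈ -0.20951
Q(-84, 22)/(-4982 + Z) = √(34 - 84)/(-4982 - 692/3303) = √(-50)/(-16456238/3303) = (5*I*√2)*(-3303/16456238) = -16515*I*√2/16456238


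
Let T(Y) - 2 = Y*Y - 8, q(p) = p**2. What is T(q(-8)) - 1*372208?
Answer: -368118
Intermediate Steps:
T(Y) = -6 + Y**2 (T(Y) = 2 + (Y*Y - 8) = 2 + (Y**2 - 8) = 2 + (-8 + Y**2) = -6 + Y**2)
T(q(-8)) - 1*372208 = (-6 + ((-8)**2)**2) - 1*372208 = (-6 + 64**2) - 372208 = (-6 + 4096) - 372208 = 4090 - 372208 = -368118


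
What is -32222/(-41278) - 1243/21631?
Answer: 322842764/446442209 ≈ 0.72315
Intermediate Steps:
-32222/(-41278) - 1243/21631 = -32222*(-1/41278) - 1243*1/21631 = 16111/20639 - 1243/21631 = 322842764/446442209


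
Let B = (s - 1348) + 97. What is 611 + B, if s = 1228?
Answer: 588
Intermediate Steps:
B = -23 (B = (1228 - 1348) + 97 = -120 + 97 = -23)
611 + B = 611 - 23 = 588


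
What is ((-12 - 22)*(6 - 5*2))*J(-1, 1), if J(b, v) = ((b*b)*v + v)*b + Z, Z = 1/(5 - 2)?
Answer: -680/3 ≈ -226.67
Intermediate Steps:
Z = 1/3 ≈ 0.33333
J(b, v) = 1/3 + b*(v + v*b**2) (J(b, v) = ((b*b)*v + v)*b + 1/3 = (b**2*v + v)*b + 1/3 = (v*b**2 + v)*b + 1/3 = (v + v*b**2)*b + 1/3 = b*(v + v*b**2) + 1/3 = 1/3 + b*(v + v*b**2))
((-12 - 22)*(6 - 5*2))*J(-1, 1) = ((-12 - 22)*(6 - 5*2))*(1/3 - 1*1 + 1*(-1)**3) = (-34*(6 - 10))*(1/3 - 1 + 1*(-1)) = (-34*(-4))*(1/3 - 1 - 1) = 136*(-5/3) = -680/3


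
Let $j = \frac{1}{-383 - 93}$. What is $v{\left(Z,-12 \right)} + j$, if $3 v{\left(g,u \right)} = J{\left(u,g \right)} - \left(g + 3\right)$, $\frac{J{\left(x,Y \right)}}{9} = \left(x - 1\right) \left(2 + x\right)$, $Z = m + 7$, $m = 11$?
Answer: $\frac{182307}{476} \approx 383.0$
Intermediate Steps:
$Z = 18$ ($Z = 11 + 7 = 18$)
$J{\left(x,Y \right)} = 9 \left(-1 + x\right) \left(2 + x\right)$ ($J{\left(x,Y \right)} = 9 \left(x - 1\right) \left(2 + x\right) = 9 \left(-1 + x\right) \left(2 + x\right)$)
$v{\left(g,u \right)} = -7 + 3 u + 3 u^{2} - \frac{g}{3}$ ($v{\left(g,u \right)} = \frac{\left(-18 + 9 u + 9 u^{2}\right) - \left(g + 3\right)}{3} = \frac{\left(-18 + 9 u + 9 u^{2}\right) - \left(3 + g\right)}{3} = \frac{-21 - g + 9 u + 9 u^{2}}{3} = -7 + 3 u + 3 u^{2} - \frac{g}{3}$)
$j = - \frac{1}{476}$ ($j = \frac{1}{-476} = - \frac{1}{476} \approx -0.0021008$)
$v{\left(Z,-12 \right)} + j = \left(-7 + 3 \left(-12\right) + 3 \left(-12\right)^{2} - 6\right) - \frac{1}{476} = \left(-7 - 36 + 3 \cdot 144 - 6\right) - \frac{1}{476} = \left(-7 - 36 + 432 - 6\right) - \frac{1}{476} = 383 - \frac{1}{476} = \frac{182307}{476}$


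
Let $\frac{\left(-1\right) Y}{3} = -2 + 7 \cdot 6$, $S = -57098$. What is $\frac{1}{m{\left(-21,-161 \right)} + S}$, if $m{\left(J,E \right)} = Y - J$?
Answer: $- \frac{1}{57197} \approx -1.7483 \cdot 10^{-5}$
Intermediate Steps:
$Y = -120$ ($Y = - 3 \left(-2 + 7 \cdot 6\right) = - 3 \left(-2 + 42\right) = \left(-3\right) 40 = -120$)
$m{\left(J,E \right)} = -120 - J$
$\frac{1}{m{\left(-21,-161 \right)} + S} = \frac{1}{\left(-120 - -21\right) - 57098} = \frac{1}{\left(-120 + 21\right) - 57098} = \frac{1}{-99 - 57098} = \frac{1}{-57197} = - \frac{1}{57197}$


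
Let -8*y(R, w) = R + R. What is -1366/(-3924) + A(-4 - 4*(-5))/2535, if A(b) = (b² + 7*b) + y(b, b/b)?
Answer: 62707/127530 ≈ 0.49170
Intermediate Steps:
y(R, w) = -R/4 (y(R, w) = -(R + R)/8 = -R/4)
A(b) = b² + 27*b/4 (A(b) = (b² + 7*b) - b/4 = b² + 27*b/4)
-1366/(-3924) + A(-4 - 4*(-5))/2535 = -1366/(-3924) + ((-4 - 4*(-5))*(27 + 4*(-4 - 4*(-5)))/4)/2535 = -1366*(-1/3924) + ((-4 + 20)*(27 + 4*(-4 + 20))/4)*(1/2535) = 683/1962 + ((¼)*16*(27 + 4*16))*(1/2535) = 683/1962 + ((¼)*16*(27 + 64))*(1/2535) = 683/1962 + ((¼)*16*91)*(1/2535) = 683/1962 + 364*(1/2535) = 683/1962 + 28/195 = 62707/127530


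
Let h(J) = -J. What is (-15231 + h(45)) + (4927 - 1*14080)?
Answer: -24429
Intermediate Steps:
(-15231 + h(45)) + (4927 - 1*14080) = (-15231 - 1*45) + (4927 - 1*14080) = (-15231 - 45) + (4927 - 14080) = -15276 - 9153 = -24429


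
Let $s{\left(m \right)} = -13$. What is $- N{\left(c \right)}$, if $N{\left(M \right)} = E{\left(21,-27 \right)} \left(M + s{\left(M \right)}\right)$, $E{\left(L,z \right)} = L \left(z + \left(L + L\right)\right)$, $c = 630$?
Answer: $-194355$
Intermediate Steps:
$E{\left(L,z \right)} = L \left(z + 2 L\right)$
$N{\left(M \right)} = -4095 + 315 M$ ($N{\left(M \right)} = 21 \left(-27 + 2 \cdot 21\right) \left(M - 13\right) = 21 \left(-27 + 42\right) \left(-13 + M\right) = 21 \cdot 15 \left(-13 + M\right) = 315 \left(-13 + M\right) = -4095 + 315 M$)
$- N{\left(c \right)} = - (-4095 + 315 \cdot 630) = - (-4095 + 198450) = \left(-1\right) 194355 = -194355$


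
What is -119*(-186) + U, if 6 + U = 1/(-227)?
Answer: 5023055/227 ≈ 22128.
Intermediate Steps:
U = -1363/227 (U = -6 + 1/(-227) = -6 - 1/227 = -1363/227 ≈ -6.0044)
-119*(-186) + U = -119*(-186) - 1363/227 = 22134 - 1363/227 = 5023055/227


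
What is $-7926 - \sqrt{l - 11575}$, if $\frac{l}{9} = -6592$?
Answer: $-7926 - 7 i \sqrt{1447} \approx -7926.0 - 266.28 i$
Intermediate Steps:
$l = -59328$ ($l = 9 \left(-6592\right) = -59328$)
$-7926 - \sqrt{l - 11575} = -7926 - \sqrt{-59328 - 11575} = -7926 - \sqrt{-70903} = -7926 - 7 i \sqrt{1447}$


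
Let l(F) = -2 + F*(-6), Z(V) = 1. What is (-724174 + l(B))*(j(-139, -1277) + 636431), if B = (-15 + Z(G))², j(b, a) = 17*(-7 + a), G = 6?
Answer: -445803515256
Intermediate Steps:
j(b, a) = -119 + 17*a
B = 196 (B = (-15 + 1)² = (-14)² = 196)
l(F) = -2 - 6*F
(-724174 + l(B))*(j(-139, -1277) + 636431) = (-724174 + (-2 - 6*196))*((-119 + 17*(-1277)) + 636431) = (-724174 + (-2 - 1176))*((-119 - 21709) + 636431) = (-724174 - 1178)*(-21828 + 636431) = -725352*614603 = -445803515256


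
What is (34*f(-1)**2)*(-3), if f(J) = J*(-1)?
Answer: -102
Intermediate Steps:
f(J) = -J
(34*f(-1)**2)*(-3) = (34*(-1*(-1))**2)*(-3) = (34*1**2)*(-3) = (34*1)*(-3) = 34*(-3) = -102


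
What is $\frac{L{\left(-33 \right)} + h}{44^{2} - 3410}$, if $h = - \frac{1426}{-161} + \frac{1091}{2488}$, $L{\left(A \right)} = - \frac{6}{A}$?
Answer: $- \frac{1815655}{282383024} \approx -0.0064298$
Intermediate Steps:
$h = \frac{161893}{17416}$ ($h = \left(-1426\right) \left(- \frac{1}{161}\right) + 1091 \cdot \frac{1}{2488} = \frac{62}{7} + \frac{1091}{2488} = \frac{161893}{17416} \approx 9.2957$)
$\frac{L{\left(-33 \right)} + h}{44^{2} - 3410} = \frac{- \frac{6}{-33} + \frac{161893}{17416}}{44^{2} - 3410} = \frac{\left(-6\right) \left(- \frac{1}{33}\right) + \frac{161893}{17416}}{1936 - 3410} = \frac{\frac{2}{11} + \frac{161893}{17416}}{-1474} = \frac{1815655}{191576} \left(- \frac{1}{1474}\right) = - \frac{1815655}{282383024}$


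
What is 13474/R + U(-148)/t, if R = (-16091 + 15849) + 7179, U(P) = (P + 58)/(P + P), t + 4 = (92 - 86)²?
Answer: 64125029/32853632 ≈ 1.9518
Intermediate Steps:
t = 32 (t = -4 + (92 - 86)² = -4 + 6² = -4 + 36 = 32)
U(P) = (58 + P)/(2*P) (U(P) = (58 + P)/((2*P)) = (58 + P)*(1/(2*P)) = (58 + P)/(2*P))
R = 6937 (R = -242 + 7179 = 6937)
13474/R + U(-148)/t = 13474/6937 + ((½)*(58 - 148)/(-148))/32 = 13474*(1/6937) + ((½)*(-1/148)*(-90))*(1/32) = 13474/6937 + (45/148)*(1/32) = 13474/6937 + 45/4736 = 64125029/32853632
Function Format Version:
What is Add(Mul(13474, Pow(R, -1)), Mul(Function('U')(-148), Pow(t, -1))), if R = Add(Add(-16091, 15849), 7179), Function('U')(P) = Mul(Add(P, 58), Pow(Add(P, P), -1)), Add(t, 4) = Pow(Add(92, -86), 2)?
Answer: Rational(64125029, 32853632) ≈ 1.9518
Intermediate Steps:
t = 32 (t = Add(-4, Pow(Add(92, -86), 2)) = Add(-4, Pow(6, 2)) = Add(-4, 36) = 32)
Function('U')(P) = Mul(Rational(1, 2), Pow(P, -1), Add(58, P)) (Function('U')(P) = Mul(Add(58, P), Pow(Mul(2, P), -1)) = Mul(Add(58, P), Mul(Rational(1, 2), Pow(P, -1))) = Mul(Rational(1, 2), Pow(P, -1), Add(58, P)))
R = 6937 (R = Add(-242, 7179) = 6937)
Add(Mul(13474, Pow(R, -1)), Mul(Function('U')(-148), Pow(t, -1))) = Add(Mul(13474, Pow(6937, -1)), Mul(Mul(Rational(1, 2), Pow(-148, -1), Add(58, -148)), Pow(32, -1))) = Add(Mul(13474, Rational(1, 6937)), Mul(Mul(Rational(1, 2), Rational(-1, 148), -90), Rational(1, 32))) = Add(Rational(13474, 6937), Mul(Rational(45, 148), Rational(1, 32))) = Add(Rational(13474, 6937), Rational(45, 4736)) = Rational(64125029, 32853632)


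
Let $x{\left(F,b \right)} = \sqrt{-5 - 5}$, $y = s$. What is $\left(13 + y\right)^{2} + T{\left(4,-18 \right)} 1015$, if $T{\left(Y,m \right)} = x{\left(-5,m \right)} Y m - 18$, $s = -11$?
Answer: $-18266 - 73080 i \sqrt{10} \approx -18266.0 - 2.311 \cdot 10^{5} i$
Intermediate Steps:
$y = -11$
$x{\left(F,b \right)} = i \sqrt{10}$ ($x{\left(F,b \right)} = \sqrt{-10} = i \sqrt{10}$)
$T{\left(Y,m \right)} = -18 + i Y m \sqrt{10}$ ($T{\left(Y,m \right)} = i \sqrt{10} Y m - 18 = i Y \sqrt{10} m - 18 = i Y m \sqrt{10} - 18 = -18 + i Y m \sqrt{10}$)
$\left(13 + y\right)^{2} + T{\left(4,-18 \right)} 1015 = \left(13 - 11\right)^{2} + \left(-18 + i 4 \left(-18\right) \sqrt{10}\right) 1015 = 2^{2} + \left(-18 - 72 i \sqrt{10}\right) 1015 = 4 - \left(18270 + 73080 i \sqrt{10}\right) = -18266 - 73080 i \sqrt{10}$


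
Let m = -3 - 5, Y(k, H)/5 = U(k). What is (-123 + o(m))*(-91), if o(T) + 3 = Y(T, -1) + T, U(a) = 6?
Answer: 9464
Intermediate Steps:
Y(k, H) = 30 (Y(k, H) = 5*6 = 30)
m = -8
o(T) = 27 + T (o(T) = -3 + (30 + T) = 27 + T)
(-123 + o(m))*(-91) = (-123 + (27 - 8))*(-91) = (-123 + 19)*(-91) = -104*(-91) = 9464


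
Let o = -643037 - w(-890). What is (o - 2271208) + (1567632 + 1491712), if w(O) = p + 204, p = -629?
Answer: 145524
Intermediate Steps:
w(O) = -425 (w(O) = -629 + 204 = -425)
o = -642612 (o = -643037 - 1*(-425) = -643037 + 425 = -642612)
(o - 2271208) + (1567632 + 1491712) = (-642612 - 2271208) + (1567632 + 1491712) = -2913820 + 3059344 = 145524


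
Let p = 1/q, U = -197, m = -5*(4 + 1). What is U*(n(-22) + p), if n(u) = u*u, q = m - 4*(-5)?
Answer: -476543/5 ≈ -95309.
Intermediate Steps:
m = -25 (m = -5*5 = -25)
q = -5 (q = -25 - 4*(-5) = -25 + 20 = -5)
n(u) = u**2
p = -1/5 (p = 1/(-5) = -1/5 ≈ -0.20000)
U*(n(-22) + p) = -197*((-22)**2 - 1/5) = -197*(484 - 1/5) = -197*2419/5 = -476543/5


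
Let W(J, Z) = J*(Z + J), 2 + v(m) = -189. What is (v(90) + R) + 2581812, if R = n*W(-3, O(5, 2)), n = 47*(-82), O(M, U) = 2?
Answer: 2570059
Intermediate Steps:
v(m) = -191 (v(m) = -2 - 189 = -191)
W(J, Z) = J*(J + Z)
n = -3854
R = -11562 (R = -(-11562)*(-3 + 2) = -(-11562)*(-1) = -3854*3 = -11562)
(v(90) + R) + 2581812 = (-191 - 11562) + 2581812 = -11753 + 2581812 = 2570059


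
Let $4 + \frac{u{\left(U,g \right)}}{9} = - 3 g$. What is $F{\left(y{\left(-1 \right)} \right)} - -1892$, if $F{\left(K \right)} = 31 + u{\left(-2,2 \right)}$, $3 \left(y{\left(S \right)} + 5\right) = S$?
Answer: $1833$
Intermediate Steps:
$y{\left(S \right)} = -5 + \frac{S}{3}$
$u{\left(U,g \right)} = -36 - 27 g$ ($u{\left(U,g \right)} = -36 + 9 \left(- 3 g\right) = -36 - 27 g$)
$F{\left(K \right)} = -59$ ($F{\left(K \right)} = 31 - 90 = -59$)
$F{\left(y{\left(-1 \right)} \right)} - -1892 = -59 - -1892 = -59 + 1892 = 1833$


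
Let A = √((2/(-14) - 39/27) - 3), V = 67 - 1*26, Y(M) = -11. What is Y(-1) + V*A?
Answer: -11 + 697*I*√7/21 ≈ -11.0 + 87.814*I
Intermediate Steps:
V = 41 (V = 67 - 26 = 41)
A = 17*I*√7/21 (A = √((2*(-1/14) - 39*1/27) - 3) = √((-⅐ - 13/9) - 3) = √(-100/63 - 3) = √(-289/63) = 17*I*√7/21 ≈ 2.1418*I)
Y(-1) + V*A = -11 + 41*(17*I*√7/21) = -11 + 697*I*√7/21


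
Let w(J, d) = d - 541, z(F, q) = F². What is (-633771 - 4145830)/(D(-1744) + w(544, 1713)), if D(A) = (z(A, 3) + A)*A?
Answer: 281153/311846828 ≈ 0.00090157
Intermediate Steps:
w(J, d) = -541 + d
D(A) = A*(A + A²) (D(A) = (A² + A)*A = (A + A²)*A = A*(A + A²))
(-633771 - 4145830)/(D(-1744) + w(544, 1713)) = (-633771 - 4145830)/((-1744)²*(1 - 1744) + (-541 + 1713)) = -4779601/(3041536*(-1743) + 1172) = -4779601/(-5301397248 + 1172) = -4779601/(-5301396076) = -4779601*(-1/5301396076) = 281153/311846828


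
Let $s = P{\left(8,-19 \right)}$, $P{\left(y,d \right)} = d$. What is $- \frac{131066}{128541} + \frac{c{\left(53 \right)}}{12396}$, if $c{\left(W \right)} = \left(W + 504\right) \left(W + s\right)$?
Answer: $\frac{44978629}{88521902} \approx 0.50811$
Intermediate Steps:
$s = -19$
$c{\left(W \right)} = \left(-19 + W\right) \left(504 + W\right)$ ($c{\left(W \right)} = \left(W + 504\right) \left(W - 19\right) = \left(504 + W\right) \left(-19 + W\right) = \left(-19 + W\right) \left(504 + W\right)$)
$- \frac{131066}{128541} + \frac{c{\left(53 \right)}}{12396} = - \frac{131066}{128541} + \frac{-9576 + 53^{2} + 485 \cdot 53}{12396} = \left(-131066\right) \frac{1}{128541} + \left(-9576 + 2809 + 25705\right) \frac{1}{12396} = - \frac{131066}{128541} + 18938 \cdot \frac{1}{12396} = - \frac{131066}{128541} + \frac{9469}{6198} = \frac{44978629}{88521902}$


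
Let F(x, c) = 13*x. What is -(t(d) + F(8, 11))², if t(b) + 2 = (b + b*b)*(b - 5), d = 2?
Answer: -7056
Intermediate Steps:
t(b) = -2 + (-5 + b)*(b + b²) (t(b) = -2 + (b + b*b)*(b - 5) = -2 + (b + b²)*(-5 + b) = -2 + (-5 + b)*(b + b²))
-(t(d) + F(8, 11))² = -((-2 + 2³ - 5*2 - 4*2²) + 13*8)² = -((-2 + 8 - 10 - 4*4) + 104)² = -((-2 + 8 - 10 - 16) + 104)² = -(-20 + 104)² = -1*84² = -1*7056 = -7056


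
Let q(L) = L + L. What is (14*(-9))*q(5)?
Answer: -1260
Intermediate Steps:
q(L) = 2*L
(14*(-9))*q(5) = (14*(-9))*(2*5) = -126*10 = -1260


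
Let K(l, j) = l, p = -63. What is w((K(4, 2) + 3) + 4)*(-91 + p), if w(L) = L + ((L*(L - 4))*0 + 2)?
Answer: -2002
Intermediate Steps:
w(L) = 2 + L (w(L) = L + ((L*(-4 + L))*0 + 2) = L + (0 + 2) = L + 2 = 2 + L)
w((K(4, 2) + 3) + 4)*(-91 + p) = (2 + ((4 + 3) + 4))*(-91 - 63) = (2 + (7 + 4))*(-154) = (2 + 11)*(-154) = 13*(-154) = -2002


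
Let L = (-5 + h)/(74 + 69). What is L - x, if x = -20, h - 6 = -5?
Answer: 2856/143 ≈ 19.972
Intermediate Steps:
h = 1 (h = 6 - 5 = 1)
L = -4/143 (L = (-5 + 1)/(74 + 69) = -4/143 ≈ -0.027972)
L - x = -4/143 - 1*(-20) = -4/143 + 20 = 2856/143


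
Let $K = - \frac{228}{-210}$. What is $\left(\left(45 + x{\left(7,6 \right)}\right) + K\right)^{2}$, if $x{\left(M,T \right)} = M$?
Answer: $\frac{3452164}{1225} \approx 2818.1$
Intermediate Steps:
$K = \frac{38}{35}$ ($K = \left(-228\right) \left(- \frac{1}{210}\right) = \frac{38}{35} \approx 1.0857$)
$\left(\left(45 + x{\left(7,6 \right)}\right) + K\right)^{2} = \left(\left(45 + 7\right) + \frac{38}{35}\right)^{2} = \left(52 + \frac{38}{35}\right)^{2} = \left(\frac{1858}{35}\right)^{2} = \frac{3452164}{1225}$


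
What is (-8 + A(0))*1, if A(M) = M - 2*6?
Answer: -20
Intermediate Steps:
A(M) = -12 + M (A(M) = M - 12 = -12 + M)
(-8 + A(0))*1 = (-8 + (-12 + 0))*1 = (-8 - 12)*1 = -20*1 = -20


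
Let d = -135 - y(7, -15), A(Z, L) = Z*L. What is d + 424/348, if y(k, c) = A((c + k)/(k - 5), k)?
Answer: -9203/87 ≈ -105.78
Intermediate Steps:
A(Z, L) = L*Z
y(k, c) = k*(c + k)/(-5 + k) (y(k, c) = k*((c + k)/(k - 5)) = k*((c + k)/(-5 + k)) = k*(c + k)/(-5 + k))
d = -107 (d = -135 - 7*(-15 + 7)/(-5 + 7) = -135 - 7*(-8)/2 = -135 - 1*(-28) = -135 + 28 = -107)
d + 424/348 = -107 + 424/348 = -107 + 424*(1/348) = -107 + 106/87 = -9203/87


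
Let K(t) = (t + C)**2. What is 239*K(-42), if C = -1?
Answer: 441911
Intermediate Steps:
K(t) = (-1 + t)**2 (K(t) = (t - 1)**2 = (-1 + t)**2)
239*K(-42) = 239*(-1 - 42)**2 = 239*(-43)**2 = 239*1849 = 441911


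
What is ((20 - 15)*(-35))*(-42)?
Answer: 7350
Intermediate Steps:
((20 - 15)*(-35))*(-42) = (5*(-35))*(-42) = -175*(-42) = 7350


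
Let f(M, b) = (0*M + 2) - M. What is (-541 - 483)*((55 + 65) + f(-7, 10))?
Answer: -132096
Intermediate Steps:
f(M, b) = 2 - M (f(M, b) = (0 + 2) - M = 2 - M)
(-541 - 483)*((55 + 65) + f(-7, 10)) = (-541 - 483)*((55 + 65) + (2 - 1*(-7))) = -1024*(120 + (2 + 7)) = -1024*(120 + 9) = -1024*129 = -132096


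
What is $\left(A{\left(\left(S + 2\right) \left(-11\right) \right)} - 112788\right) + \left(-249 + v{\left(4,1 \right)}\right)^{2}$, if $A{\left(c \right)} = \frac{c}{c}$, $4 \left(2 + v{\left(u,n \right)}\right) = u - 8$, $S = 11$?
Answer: $-49283$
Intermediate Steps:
$v{\left(u,n \right)} = -4 + \frac{u}{4}$ ($v{\left(u,n \right)} = -2 + \frac{u - 8}{4} = -2 + \frac{-8 + u}{4} = -2 + \left(-2 + \frac{u}{4}\right) = -4 + \frac{u}{4}$)
$A{\left(c \right)} = 1$
$\left(A{\left(\left(S + 2\right) \left(-11\right) \right)} - 112788\right) + \left(-249 + v{\left(4,1 \right)}\right)^{2} = \left(1 - 112788\right) + \left(-249 + \left(-4 + \frac{1}{4} \cdot 4\right)\right)^{2} = -112787 + \left(-249 + \left(-4 + 1\right)\right)^{2} = -112787 + \left(-249 - 3\right)^{2} = -112787 + \left(-252\right)^{2} = -112787 + 63504 = -49283$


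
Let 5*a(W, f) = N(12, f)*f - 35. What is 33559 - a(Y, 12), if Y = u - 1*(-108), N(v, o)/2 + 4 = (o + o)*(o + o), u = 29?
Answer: 154102/5 ≈ 30820.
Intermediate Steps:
N(v, o) = -8 + 8*o² (N(v, o) = -8 + 2*((o + o)*(o + o)) = -8 + 2*((2*o)*(2*o)) = -8 + 2*(4*o²) = -8 + 8*o²)
Y = 137 (Y = 29 - 1*(-108) = 29 + 108 = 137)
a(W, f) = -7 + f*(-8 + 8*f²)/5 (a(W, f) = ((-8 + 8*f²)*f - 35)/5 = (f*(-8 + 8*f²) - 35)/5 = (-35 + f*(-8 + 8*f²))/5 = -7 + f*(-8 + 8*f²)/5)
33559 - a(Y, 12) = 33559 - (-7 + (8/5)*12*(-1 + 12²)) = 33559 - (-7 + (8/5)*12*(-1 + 144)) = 33559 - (-7 + (8/5)*12*143) = 33559 - (-7 + 13728/5) = 33559 - 1*13693/5 = 33559 - 13693/5 = 154102/5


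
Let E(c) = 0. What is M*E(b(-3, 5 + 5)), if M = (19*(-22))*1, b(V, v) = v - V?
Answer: 0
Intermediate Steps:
M = -418 (M = -418*1 = -418)
M*E(b(-3, 5 + 5)) = -418*0 = 0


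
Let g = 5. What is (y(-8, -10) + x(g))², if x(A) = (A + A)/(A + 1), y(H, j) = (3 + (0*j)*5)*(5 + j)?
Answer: 1600/9 ≈ 177.78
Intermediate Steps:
y(H, j) = 15 + 3*j (y(H, j) = (3 + 0*5)*(5 + j) = (3 + 0)*(5 + j) = 3*(5 + j) = 15 + 3*j)
x(A) = 2*A/(1 + A) (x(A) = (2*A)/(1 + A) = 2*A/(1 + A))
(y(-8, -10) + x(g))² = ((15 + 3*(-10)) + 2*5/(1 + 5))² = ((15 - 30) + 2*5/6)² = (-15 + 2*5*(⅙))² = (-15 + 5/3)² = (-40/3)² = 1600/9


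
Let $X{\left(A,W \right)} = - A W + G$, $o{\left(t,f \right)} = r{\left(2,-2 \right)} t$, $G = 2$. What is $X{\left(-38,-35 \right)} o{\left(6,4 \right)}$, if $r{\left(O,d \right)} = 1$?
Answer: $-7968$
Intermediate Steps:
$o{\left(t,f \right)} = t$ ($o{\left(t,f \right)} = 1 t = t$)
$X{\left(A,W \right)} = 2 - A W$ ($X{\left(A,W \right)} = - A W + 2 = 2 - A W$)
$X{\left(-38,-35 \right)} o{\left(6,4 \right)} = \left(2 - \left(-38\right) \left(-35\right)\right) 6 = \left(2 - 1330\right) 6 = \left(-1328\right) 6 = -7968$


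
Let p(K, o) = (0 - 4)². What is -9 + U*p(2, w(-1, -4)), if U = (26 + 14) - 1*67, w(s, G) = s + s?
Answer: -441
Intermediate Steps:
w(s, G) = 2*s
p(K, o) = 16 (p(K, o) = (-4)² = 16)
U = -27 (U = 40 - 67 = -27)
-9 + U*p(2, w(-1, -4)) = -9 - 27*16 = -9 - 432 = -441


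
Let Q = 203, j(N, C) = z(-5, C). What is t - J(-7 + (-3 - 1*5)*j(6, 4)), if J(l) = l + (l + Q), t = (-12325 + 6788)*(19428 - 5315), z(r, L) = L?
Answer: -78143806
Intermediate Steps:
j(N, C) = C
t = -78143681 (t = -5537*14113 = -78143681)
J(l) = 203 + 2*l (J(l) = l + (l + 203) = l + (203 + l) = 203 + 2*l)
t - J(-7 + (-3 - 1*5)*j(6, 4)) = -78143681 - (203 + 2*(-7 + (-3 - 1*5)*4)) = -78143681 - (203 + 2*(-7 + (-3 - 5)*4)) = -78143681 - (203 + 2*(-7 - 8*4)) = -78143681 - (203 + 2*(-7 - 32)) = -78143681 - (203 + 2*(-39)) = -78143681 - (203 - 78) = -78143681 - 1*125 = -78143681 - 125 = -78143806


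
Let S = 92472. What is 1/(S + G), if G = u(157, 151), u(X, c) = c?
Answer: 1/92623 ≈ 1.0796e-5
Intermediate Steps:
G = 151
1/(S + G) = 1/(92472 + 151) = 1/92623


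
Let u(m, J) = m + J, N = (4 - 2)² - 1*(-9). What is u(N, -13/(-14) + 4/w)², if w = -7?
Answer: 34969/196 ≈ 178.41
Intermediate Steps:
N = 13 (N = 2² + 9 = 4 + 9 = 13)
u(m, J) = J + m
u(N, -13/(-14) + 4/w)² = ((-13/(-14) + 4/(-7)) + 13)² = ((-13*(-1/14) + 4*(-⅐)) + 13)² = ((13/14 - 4/7) + 13)² = (5/14 + 13)² = (187/14)² = 34969/196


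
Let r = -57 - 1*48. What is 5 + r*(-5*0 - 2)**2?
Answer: -415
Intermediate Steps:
r = -105 (r = -57 - 48 = -105)
5 + r*(-5*0 - 2)**2 = 5 - 105*(-5*0 - 2)**2 = 5 - 105*(0 - 2)**2 = 5 - 105*(-2)**2 = 5 - 105*4 = 5 - 420 = -415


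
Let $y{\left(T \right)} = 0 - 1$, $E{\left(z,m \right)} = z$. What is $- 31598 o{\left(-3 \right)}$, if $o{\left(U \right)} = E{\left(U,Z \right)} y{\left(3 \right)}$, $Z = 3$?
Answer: $-94794$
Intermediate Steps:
$y{\left(T \right)} = -1$
$o{\left(U \right)} = - U$ ($o{\left(U \right)} = U \left(-1\right) = - U$)
$- 31598 o{\left(-3 \right)} = - 31598 \left(\left(-1\right) \left(-3\right)\right) = \left(-31598\right) 3 = -94794$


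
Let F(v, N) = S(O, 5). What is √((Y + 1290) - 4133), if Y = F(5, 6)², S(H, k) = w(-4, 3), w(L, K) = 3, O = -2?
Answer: I*√2834 ≈ 53.235*I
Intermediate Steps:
S(H, k) = 3
F(v, N) = 3
Y = 9 (Y = 3² = 9)
√((Y + 1290) - 4133) = √((9 + 1290) - 4133) = √(1299 - 4133) = √(-2834) = I*√2834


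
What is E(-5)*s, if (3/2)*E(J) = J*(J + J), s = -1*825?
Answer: -27500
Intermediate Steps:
s = -825
E(J) = 4*J²/3 (E(J) = 2*(J*(J + J))/3 = 2*(J*(2*J))/3 = 2*(2*J²)/3 = 4*J²/3)
E(-5)*s = ((4/3)*(-5)²)*(-825) = ((4/3)*25)*(-825) = (100/3)*(-825) = -27500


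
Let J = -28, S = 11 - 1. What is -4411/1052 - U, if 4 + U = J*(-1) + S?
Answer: -40179/1052 ≈ -38.193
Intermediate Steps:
S = 10
U = 34 (U = -4 + (-28*(-1) + 10) = -4 + (28 + 10) = -4 + 38 = 34)
-4411/1052 - U = -4411/1052 - 1*34 = -4411*1/1052 - 34 = -4411/1052 - 34 = -40179/1052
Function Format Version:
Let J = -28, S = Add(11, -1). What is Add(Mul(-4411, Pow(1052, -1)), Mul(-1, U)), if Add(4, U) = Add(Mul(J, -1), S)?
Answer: Rational(-40179, 1052) ≈ -38.193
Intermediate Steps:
S = 10
U = 34 (U = Add(-4, Add(Mul(-28, -1), 10)) = Add(-4, Add(28, 10)) = Add(-4, 38) = 34)
Add(Mul(-4411, Pow(1052, -1)), Mul(-1, U)) = Add(Mul(-4411, Pow(1052, -1)), Mul(-1, 34)) = Add(Mul(-4411, Rational(1, 1052)), -34) = Add(Rational(-4411, 1052), -34) = Rational(-40179, 1052)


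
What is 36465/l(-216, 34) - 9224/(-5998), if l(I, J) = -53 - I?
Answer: 110110291/488837 ≈ 225.25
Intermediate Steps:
36465/l(-216, 34) - 9224/(-5998) = 36465/(-53 - 1*(-216)) - 9224/(-5998) = 36465/(-53 + 216) - 9224*(-1/5998) = 36465/163 + 4612/2999 = 110110291/488837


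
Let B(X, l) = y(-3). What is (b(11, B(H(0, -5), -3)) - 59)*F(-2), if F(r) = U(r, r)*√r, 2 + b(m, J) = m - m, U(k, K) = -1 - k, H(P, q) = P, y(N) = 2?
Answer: -61*I*√2 ≈ -86.267*I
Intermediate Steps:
B(X, l) = 2
b(m, J) = -2 (b(m, J) = -2 + (m - m) = -2 + 0 = -2)
F(r) = √r*(-1 - r) (F(r) = (-1 - r)*√r = √r*(-1 - r))
(b(11, B(H(0, -5), -3)) - 59)*F(-2) = (-2 - 59)*(√(-2)*(-1 - 1*(-2))) = -61*I*√2*(-1 + 2) = -61*I*√2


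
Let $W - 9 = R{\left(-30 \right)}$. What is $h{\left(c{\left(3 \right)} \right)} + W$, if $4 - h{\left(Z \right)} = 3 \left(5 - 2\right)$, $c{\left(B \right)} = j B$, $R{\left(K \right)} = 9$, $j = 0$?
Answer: $13$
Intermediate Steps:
$c{\left(B \right)} = 0$ ($c{\left(B \right)} = 0 B = 0$)
$W = 18$ ($W = 9 + 9 = 18$)
$h{\left(Z \right)} = -5$ ($h{\left(Z \right)} = 4 - 3 \left(5 - 2\right) = 4 - 3 \cdot 3 = 4 - 9 = -5$)
$h{\left(c{\left(3 \right)} \right)} + W = -5 + 18 = 13$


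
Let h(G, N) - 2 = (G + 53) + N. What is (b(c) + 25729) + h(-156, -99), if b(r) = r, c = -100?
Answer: 25429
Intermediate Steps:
h(G, N) = 55 + G + N (h(G, N) = 2 + ((G + 53) + N) = 2 + ((53 + G) + N) = 2 + (53 + G + N) = 55 + G + N)
(b(c) + 25729) + h(-156, -99) = (-100 + 25729) + (55 - 156 - 99) = 25629 - 200 = 25429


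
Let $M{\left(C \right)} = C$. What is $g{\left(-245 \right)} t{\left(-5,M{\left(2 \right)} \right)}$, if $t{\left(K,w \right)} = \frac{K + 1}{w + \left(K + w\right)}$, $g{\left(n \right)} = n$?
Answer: $-980$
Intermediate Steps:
$t{\left(K,w \right)} = \frac{1 + K}{K + 2 w}$
$g{\left(-245 \right)} t{\left(-5,M{\left(2 \right)} \right)} = - 245 \frac{1 - 5}{-5 + 2 \cdot 2} = - 245 \frac{1}{-5 + 4} \left(-4\right) = - 245 \frac{1}{-1} \left(-4\right) = - 245 \left(\left(-1\right) \left(-4\right)\right) = \left(-245\right) 4 = -980$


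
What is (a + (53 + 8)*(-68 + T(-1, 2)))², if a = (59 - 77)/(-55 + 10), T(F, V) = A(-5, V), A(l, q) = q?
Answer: 405136384/25 ≈ 1.6205e+7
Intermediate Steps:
T(F, V) = V
a = ⅖ (a = -18/(-45) = -18*(-1/45) = ⅖ ≈ 0.40000)
(a + (53 + 8)*(-68 + T(-1, 2)))² = (⅖ + (53 + 8)*(-68 + 2))² = (⅖ + 61*(-66))² = (⅖ - 4026)² = (-20128/5)² = 405136384/25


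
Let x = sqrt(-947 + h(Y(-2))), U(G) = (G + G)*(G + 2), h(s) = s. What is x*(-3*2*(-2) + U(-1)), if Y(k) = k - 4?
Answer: 10*I*sqrt(953) ≈ 308.71*I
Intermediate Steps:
Y(k) = -4 + k
U(G) = 2*G*(2 + G) (U(G) = (2*G)*(2 + G) = 2*G*(2 + G))
x = I*sqrt(953) (x = sqrt(-947 + (-4 - 2)) = sqrt(-947 - 6) = sqrt(-953) = I*sqrt(953) ≈ 30.871*I)
x*(-3*2*(-2) + U(-1)) = (I*sqrt(953))*(-3*2*(-2) + 2*(-1)*(2 - 1)) = (I*sqrt(953))*(-6*(-2) + 2*(-1)*1) = (I*sqrt(953))*(12 - 2) = (I*sqrt(953))*10 = 10*I*sqrt(953)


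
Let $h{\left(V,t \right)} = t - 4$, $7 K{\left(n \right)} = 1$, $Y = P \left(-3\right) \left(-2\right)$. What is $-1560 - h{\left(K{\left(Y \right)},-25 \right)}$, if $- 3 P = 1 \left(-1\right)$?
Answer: $-1531$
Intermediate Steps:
$P = \frac{1}{3}$ ($P = - \frac{1 \left(-1\right)}{3} = \left(- \frac{1}{3}\right) \left(-1\right) = \frac{1}{3} \approx 0.33333$)
$Y = 2$ ($Y = \frac{1}{3} \left(-3\right) \left(-2\right) = \left(-1\right) \left(-2\right) = 2$)
$K{\left(n \right)} = \frac{1}{7}$ ($K{\left(n \right)} = \frac{1}{7} \cdot 1 = \frac{1}{7}$)
$h{\left(V,t \right)} = -4 + t$
$-1560 - h{\left(K{\left(Y \right)},-25 \right)} = -1560 - \left(-4 - 25\right) = -1560 - -29 = -1560 + 29 = -1531$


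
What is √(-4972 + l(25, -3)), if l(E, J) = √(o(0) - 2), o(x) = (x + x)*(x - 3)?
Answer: √(-4972 + I*√2) ≈ 0.01 + 70.512*I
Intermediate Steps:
o(x) = 2*x*(-3 + x) (o(x) = (2*x)*(-3 + x) = 2*x*(-3 + x))
l(E, J) = I*√2 (l(E, J) = √(2*0*(-3 + 0) - 2) = √(2*0*(-3) - 2) = √(0 - 2) = √(-2) = I*√2)
√(-4972 + l(25, -3)) = √(-4972 + I*√2)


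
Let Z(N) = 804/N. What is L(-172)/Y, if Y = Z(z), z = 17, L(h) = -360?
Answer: -510/67 ≈ -7.6119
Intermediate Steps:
Y = 804/17 ≈ 47.294
L(-172)/Y = -360/804/17 = -360*17/804 = -510/67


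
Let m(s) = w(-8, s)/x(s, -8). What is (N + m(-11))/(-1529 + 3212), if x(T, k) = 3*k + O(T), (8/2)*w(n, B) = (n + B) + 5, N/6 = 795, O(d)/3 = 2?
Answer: 171727/60588 ≈ 2.8343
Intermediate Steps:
O(d) = 6 (O(d) = 3*2 = 6)
N = 4770 (N = 6*795 = 4770)
w(n, B) = 5/4 + B/4 + n/4 (w(n, B) = ((n + B) + 5)/4 = ((B + n) + 5)/4 = (5 + B + n)/4 = 5/4 + B/4 + n/4)
x(T, k) = 6 + 3*k (x(T, k) = 3*k + 6 = 6 + 3*k)
m(s) = 1/24 - s/72 (m(s) = (5/4 + s/4 + (1/4)*(-8))/(6 + 3*(-8)) = (5/4 + s/4 - 2)/(6 - 24) = (-3/4 + s/4)/(-18) = (-3/4 + s/4)*(-1/18) = 1/24 - s/72)
(N + m(-11))/(-1529 + 3212) = (4770 + (1/24 - 1/72*(-11)))/(-1529 + 3212) = (4770 + (1/24 + 11/72))/1683 = (4770 + 7/36)*(1/1683) = (171727/36)*(1/1683) = 171727/60588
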